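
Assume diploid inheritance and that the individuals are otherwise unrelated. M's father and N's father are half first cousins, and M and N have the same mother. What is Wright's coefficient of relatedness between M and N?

0.265625

Relatedness sums over independent paths through distinct common ancestors.
M and N are related in two ways: half second cousins through their fathers (r = 1/64) and half-sibs through their shared mother (r = 1/4).
r = 1/64 + 1/4 = 17/64 = 0.265625.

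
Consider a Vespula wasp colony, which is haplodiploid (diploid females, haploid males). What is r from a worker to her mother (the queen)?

One meiotic link between diploid queen and diploid daughter: r = 1/2.

0.5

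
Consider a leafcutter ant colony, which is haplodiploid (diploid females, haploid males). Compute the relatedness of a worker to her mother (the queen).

One meiotic link between diploid queen and diploid daughter: r = 1/2.

0.5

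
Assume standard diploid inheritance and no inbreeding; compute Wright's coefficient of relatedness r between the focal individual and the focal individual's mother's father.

Each parent–offspring link contributes a factor of 1/2, and independent paths through distinct common ancestors add.
Two parent–offspring links: r = (1/2)^2 = 1/4.

0.25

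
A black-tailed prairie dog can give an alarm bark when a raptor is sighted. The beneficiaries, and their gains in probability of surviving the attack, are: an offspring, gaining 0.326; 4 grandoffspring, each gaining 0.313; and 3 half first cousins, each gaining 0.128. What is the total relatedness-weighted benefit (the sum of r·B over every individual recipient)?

r to an offspring = 0.5 (one parent–offspring link: r = (1/2)^1 = 1/2).
r to a grandoffspring = 1/4 (two parent–offspring links: r = (1/2)^2 = 1/4).
r to a half first cousin = 1/16 (half first cousins share one grandparent — one path of length 4: r = (1/2)^4 = 1/16).
Summing one r·B term per recipient: 1·0.5·0.326 + 4·0.25·0.313 + 3·0.0625·0.128 = 0.5.

0.5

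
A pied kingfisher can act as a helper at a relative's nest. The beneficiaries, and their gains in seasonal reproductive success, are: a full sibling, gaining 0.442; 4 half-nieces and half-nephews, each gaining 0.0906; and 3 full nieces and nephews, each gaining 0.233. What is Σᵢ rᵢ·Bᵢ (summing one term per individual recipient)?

0.44105

r to a full sibling = 1/2 (full sibs share both parents — two paths of length 2: r = 2·(1/2)^2 = 1/2).
r to a half-niece or half-nephew = 1/8 (half-aunt/uncle↔niece/nephew: one path of length 3: r = (1/2)^3 = 1/8).
r to a full niece or nephew = 1/4 (full aunt/uncle↔niece/nephew: two paths of length 3 through the shared grandparent pair: r = 2·(1/2)^3 = 1/4).
Summing one r·B term per recipient: 1·0.5·0.442 + 4·0.125·0.0906 + 3·0.25·0.233 = 0.44105.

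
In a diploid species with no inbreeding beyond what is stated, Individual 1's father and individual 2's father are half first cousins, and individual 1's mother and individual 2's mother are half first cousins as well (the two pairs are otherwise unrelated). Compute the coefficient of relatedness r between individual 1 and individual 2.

Relatedness sums over independent paths through distinct common ancestors.
Individual 1 and individual 2 are related in two ways: half second cousins through their fathers (r = 1/64) and half second cousins through their mothers (r = 1/64).
r = 1/64 + 1/64 = 1/32 = 0.03125.

0.03125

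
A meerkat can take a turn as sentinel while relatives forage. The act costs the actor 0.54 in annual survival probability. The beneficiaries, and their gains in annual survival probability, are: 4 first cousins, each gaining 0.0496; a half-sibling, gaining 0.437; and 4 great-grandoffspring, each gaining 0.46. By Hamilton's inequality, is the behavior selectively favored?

Hamilton's rule: the trait is favored when the sum of r·B over every recipient exceeds the actor's cost C.
r to a first cousin = 1/8 (first cousins share one grandparent pair — two paths of length 4: r = 2·(1/2)^4 = 1/8).
r to a half-sibling = 0.25 (half-sibs share one parent — one path of length 2: r = (1/2)^2 = 1/4).
r to a great-grandoffspring = 0.125 (three parent–offspring links: r = (1/2)^3 = 1/8).
Summing one r·B term per recipient: 4·0.125·0.0496 + 1·0.25·0.437 + 4·0.125·0.46 = 0.36405.
0.36405 < 0.54: the indirect benefit is less than the cost.

No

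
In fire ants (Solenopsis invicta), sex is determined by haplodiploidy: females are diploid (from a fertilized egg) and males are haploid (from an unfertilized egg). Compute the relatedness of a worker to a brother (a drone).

Her haploid brother carries none of their father's genes and a random half of their mother's genome; that half matches the maternal half of her own genome with probability 1/2: r = 1/2 · 1/2 = 1/4.

0.25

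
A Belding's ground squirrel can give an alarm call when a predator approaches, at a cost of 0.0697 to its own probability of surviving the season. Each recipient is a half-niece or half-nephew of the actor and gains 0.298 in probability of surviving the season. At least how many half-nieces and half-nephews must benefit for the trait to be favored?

r to a half-niece or half-nephew = 0.125 (half-aunt/uncle↔niece/nephew: one path of length 3: r = (1/2)^3 = 1/8).
Hamilton's rule: n·r·B > C  ⇒  n > C/(r·B) = 0.0697/(0.125·0.298) = 1.871.
The smallest integer exceeding 1.871 is 2.

2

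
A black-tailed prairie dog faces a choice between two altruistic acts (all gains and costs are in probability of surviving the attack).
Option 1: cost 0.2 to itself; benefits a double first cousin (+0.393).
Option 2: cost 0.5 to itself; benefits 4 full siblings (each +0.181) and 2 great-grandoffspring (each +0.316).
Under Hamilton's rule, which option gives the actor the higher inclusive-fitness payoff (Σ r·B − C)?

Option 1: r to a double first cousin = 0.25.
Option 1: Σ r·B − C = (1·0.25·0.393) − 0.2 = -0.10175.
Option 2: r to a full sibling = 0.5.
Option 2: r to a great-grandoffspring = 0.125.
Option 2: Σ r·B − C = (4·0.5·0.181 + 2·0.125·0.316) − 0.5 = -0.059.
Option 2 has the higher net inclusive-fitness payoff.

Option 2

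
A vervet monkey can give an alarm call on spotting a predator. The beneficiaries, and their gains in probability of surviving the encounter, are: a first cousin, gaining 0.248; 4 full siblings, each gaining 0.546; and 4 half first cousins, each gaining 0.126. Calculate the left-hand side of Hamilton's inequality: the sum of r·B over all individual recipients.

1.1545

r to a first cousin = 0.125 (first cousins share one grandparent pair — two paths of length 4: r = 2·(1/2)^4 = 1/8).
r to a full sibling = 1/2 (full sibs share both parents — two paths of length 2: r = 2·(1/2)^2 = 1/2).
r to a half first cousin = 1/16 (half first cousins share one grandparent — one path of length 4: r = (1/2)^4 = 1/16).
Summing one r·B term per recipient: 1·0.125·0.248 + 4·0.5·0.546 + 4·0.0625·0.126 = 1.1545.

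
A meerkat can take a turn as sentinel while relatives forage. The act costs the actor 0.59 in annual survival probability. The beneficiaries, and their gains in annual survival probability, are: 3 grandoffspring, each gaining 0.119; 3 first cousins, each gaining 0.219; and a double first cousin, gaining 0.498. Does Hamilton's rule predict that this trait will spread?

Hamilton's rule: the trait is favored when the sum of r·B over every recipient exceeds the actor's cost C.
r to a grandoffspring = 1/4 (two parent–offspring links: r = (1/2)^2 = 1/4).
r to a first cousin = 1/8 (first cousins share one grandparent pair — two paths of length 4: r = 2·(1/2)^4 = 1/8).
r to a double first cousin = 1/4 (double first cousins share both grandparent pairs — four paths of length 4: r = 4·(1/2)^4 = 1/4).
Summing one r·B term per recipient: 3·0.25·0.119 + 3·0.125·0.219 + 1·0.25·0.498 = 0.295875.
0.295875 < 0.59: the indirect benefit is less than the cost.

No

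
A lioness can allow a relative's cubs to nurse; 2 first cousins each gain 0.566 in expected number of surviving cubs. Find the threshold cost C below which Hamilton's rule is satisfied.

0.1415

r to a first cousin = 1/8 (first cousins share one grandparent pair — two paths of length 4: r = 2·(1/2)^4 = 1/8).
Hamilton's rule: n·r·B > C, so the trait is favored while C < n·r·B = 2·0.125·0.566 = 0.1415.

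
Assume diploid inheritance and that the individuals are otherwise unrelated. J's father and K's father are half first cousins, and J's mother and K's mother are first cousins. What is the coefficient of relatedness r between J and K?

With two independent routes of shared ancestry, r is the sum of the two contributions.
J and K are related in two ways: half second cousins through their fathers (r = 1/64) and second cousins through their mothers (r = 1/32).
r = 1/64 + 1/32 = 3/64 = 0.046875.

0.046875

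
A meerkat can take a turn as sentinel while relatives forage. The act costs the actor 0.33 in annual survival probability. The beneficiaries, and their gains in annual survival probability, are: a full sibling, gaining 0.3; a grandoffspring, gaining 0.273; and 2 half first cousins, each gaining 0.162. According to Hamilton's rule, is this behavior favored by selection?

Hamilton's rule: the trait is favored when the sum of r·B over every recipient exceeds the actor's cost C.
r to a full sibling = 1/2 (full sibs share both parents — two paths of length 2: r = 2·(1/2)^2 = 1/2).
r to a grandoffspring = 0.25 (two parent–offspring links: r = (1/2)^2 = 1/4).
r to a half first cousin = 0.0625 (half first cousins share one grandparent — one path of length 4: r = (1/2)^4 = 1/16).
Summing one r·B term per recipient: 1·0.5·0.3 + 1·0.25·0.273 + 2·0.0625·0.162 = 0.2385.
0.2385 < 0.33: the indirect benefit is less than the cost.

No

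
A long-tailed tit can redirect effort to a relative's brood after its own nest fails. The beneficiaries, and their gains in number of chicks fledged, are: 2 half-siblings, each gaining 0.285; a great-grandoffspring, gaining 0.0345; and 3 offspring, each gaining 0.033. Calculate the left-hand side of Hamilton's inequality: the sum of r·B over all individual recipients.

r to a half-sibling = 1/4 (half-sibs share one parent — one path of length 2: r = (1/2)^2 = 1/4).
r to a great-grandoffspring = 1/8 (three parent–offspring links: r = (1/2)^3 = 1/8).
r to an offspring = 0.5 (one parent–offspring link: r = (1/2)^1 = 1/2).
Summing one r·B term per recipient: 2·0.25·0.285 + 1·0.125·0.0345 + 3·0.5·0.033 = 0.1963125.

0.1963125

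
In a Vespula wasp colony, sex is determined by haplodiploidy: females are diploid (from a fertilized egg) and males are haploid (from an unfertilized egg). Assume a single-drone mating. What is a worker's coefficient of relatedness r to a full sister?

Haplodiploid full sisters inherit their father's entire haploid genome identically (contributing 1/2) and on average half of their mother's contribution (1/2 · 1/2 = 1/4); r = 1/2 + 1/4 = 3/4.

0.75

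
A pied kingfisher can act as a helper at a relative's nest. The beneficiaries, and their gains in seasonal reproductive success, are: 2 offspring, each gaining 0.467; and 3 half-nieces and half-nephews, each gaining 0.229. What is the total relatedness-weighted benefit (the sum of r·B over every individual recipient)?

r to an offspring = 0.5 (one parent–offspring link: r = (1/2)^1 = 1/2).
r to a half-niece or half-nephew = 1/8 (half-aunt/uncle↔niece/nephew: one path of length 3: r = (1/2)^3 = 1/8).
Summing one r·B term per recipient: 2·0.5·0.467 + 3·0.125·0.229 = 0.552875.

0.552875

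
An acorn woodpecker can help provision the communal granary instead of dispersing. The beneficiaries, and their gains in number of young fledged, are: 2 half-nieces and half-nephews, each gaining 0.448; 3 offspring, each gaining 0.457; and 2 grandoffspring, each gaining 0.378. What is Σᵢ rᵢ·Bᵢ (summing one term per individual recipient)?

0.9865

r to a half-niece or half-nephew = 1/8 (half-aunt/uncle↔niece/nephew: one path of length 3: r = (1/2)^3 = 1/8).
r to an offspring = 0.5 (one parent–offspring link: r = (1/2)^1 = 1/2).
r to a grandoffspring = 1/4 (two parent–offspring links: r = (1/2)^2 = 1/4).
Summing one r·B term per recipient: 2·0.125·0.448 + 3·0.5·0.457 + 2·0.25·0.378 = 0.9865.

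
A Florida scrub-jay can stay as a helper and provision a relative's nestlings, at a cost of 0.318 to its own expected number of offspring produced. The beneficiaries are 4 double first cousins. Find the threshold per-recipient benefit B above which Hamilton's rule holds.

0.318

r to a double first cousin = 0.25 (double first cousins share both grandparent pairs — four paths of length 4: r = 4·(1/2)^4 = 1/4).
Hamilton's rule with n recipients of equal r: n·r·B > C, so B > C/(n·r) = 0.318/(4·0.25) = 0.318.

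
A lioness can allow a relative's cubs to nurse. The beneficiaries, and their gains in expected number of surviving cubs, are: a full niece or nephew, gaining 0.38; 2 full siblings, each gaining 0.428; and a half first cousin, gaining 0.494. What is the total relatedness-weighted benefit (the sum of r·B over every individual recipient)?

0.553875

r to a full niece or nephew = 1/4 (full aunt/uncle↔niece/nephew: two paths of length 3 through the shared grandparent pair: r = 2·(1/2)^3 = 1/4).
r to a full sibling = 1/2 (full sibs share both parents — two paths of length 2: r = 2·(1/2)^2 = 1/2).
r to a half first cousin = 0.0625 (half first cousins share one grandparent — one path of length 4: r = (1/2)^4 = 1/16).
Summing one r·B term per recipient: 1·0.25·0.38 + 2·0.5·0.428 + 1·0.0625·0.494 = 0.553875.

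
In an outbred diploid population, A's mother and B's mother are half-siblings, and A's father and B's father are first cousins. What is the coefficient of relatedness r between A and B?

With two independent routes of shared ancestry, r is the sum of the two contributions.
A and B are related in two ways: half first cousins through their mothers (r = 1/16) and second cousins through their fathers (r = 1/32).
r = 1/16 + 1/32 = 0.09375.

0.09375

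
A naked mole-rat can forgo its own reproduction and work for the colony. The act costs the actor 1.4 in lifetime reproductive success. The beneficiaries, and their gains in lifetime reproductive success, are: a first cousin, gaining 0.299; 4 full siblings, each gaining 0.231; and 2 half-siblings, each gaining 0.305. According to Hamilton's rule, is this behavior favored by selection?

Hamilton's rule: the trait is favored when the sum of r·B over every recipient exceeds the actor's cost C.
r to a first cousin = 0.125 (first cousins share one grandparent pair — two paths of length 4: r = 2·(1/2)^4 = 1/8).
r to a full sibling = 0.5 (full sibs share both parents — two paths of length 2: r = 2·(1/2)^2 = 1/2).
r to a half-sibling = 0.25 (half-sibs share one parent — one path of length 2: r = (1/2)^2 = 1/4).
Summing one r·B term per recipient: 1·0.125·0.299 + 4·0.5·0.231 + 2·0.25·0.305 = 0.651875.
0.651875 < 1.4: the indirect benefit is less than the cost.

No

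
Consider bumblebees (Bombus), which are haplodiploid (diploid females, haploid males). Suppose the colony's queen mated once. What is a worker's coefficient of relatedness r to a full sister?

0.75

Haplodiploid full sisters inherit their father's entire haploid genome identically (contributing 1/2) and on average half of their mother's contribution (1/2 · 1/2 = 1/4); r = 1/2 + 1/4 = 3/4.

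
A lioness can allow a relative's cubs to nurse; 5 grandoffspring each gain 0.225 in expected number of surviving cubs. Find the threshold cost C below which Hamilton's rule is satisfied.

r to a grandoffspring = 0.25 (two parent–offspring links: r = (1/2)^2 = 1/4).
Hamilton's rule: n·r·B > C, so the trait is favored while C < n·r·B = 5·0.25·0.225 = 0.28125.

0.28125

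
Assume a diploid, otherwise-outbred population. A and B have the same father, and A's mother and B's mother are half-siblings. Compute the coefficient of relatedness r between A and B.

Independent pedigree routes through distinct common ancestors add.
A and B are related in two ways: half-sibs through their shared father (r = 1/4) and half first cousins through their mothers (r = 1/16).
r = 1/4 + 1/16 = 0.3125.

0.3125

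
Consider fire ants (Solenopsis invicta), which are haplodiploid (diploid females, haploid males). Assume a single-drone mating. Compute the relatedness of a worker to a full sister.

0.75

Haplodiploid full sisters inherit their father's entire haploid genome identically (contributing 1/2) and on average half of their mother's contribution (1/2 · 1/2 = 1/4); r = 1/2 + 1/4 = 3/4.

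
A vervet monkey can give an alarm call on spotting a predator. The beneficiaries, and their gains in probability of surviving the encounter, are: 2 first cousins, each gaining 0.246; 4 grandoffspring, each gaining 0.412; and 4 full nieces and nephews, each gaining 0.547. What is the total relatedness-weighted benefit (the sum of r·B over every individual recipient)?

r to a first cousin = 1/8 (first cousins share one grandparent pair — two paths of length 4: r = 2·(1/2)^4 = 1/8).
r to a grandoffspring = 1/4 (two parent–offspring links: r = (1/2)^2 = 1/4).
r to a full niece or nephew = 1/4 (full aunt/uncle↔niece/nephew: two paths of length 3 through the shared grandparent pair: r = 2·(1/2)^3 = 1/4).
Summing one r·B term per recipient: 2·0.125·0.246 + 4·0.25·0.412 + 4·0.25·0.547 = 1.0205.

1.0205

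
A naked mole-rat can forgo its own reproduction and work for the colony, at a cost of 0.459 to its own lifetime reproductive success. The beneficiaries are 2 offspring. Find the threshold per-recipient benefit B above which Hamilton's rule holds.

r to an offspring = 0.5 (one parent–offspring link: r = (1/2)^1 = 1/2).
Hamilton's rule with n recipients of equal r: n·r·B > C, so B > C/(n·r) = 0.459/(2·0.5) = 0.459.

0.459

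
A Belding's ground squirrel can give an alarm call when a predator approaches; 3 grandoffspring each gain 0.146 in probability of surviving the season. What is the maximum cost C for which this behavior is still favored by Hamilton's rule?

0.1095

r to a grandoffspring = 1/4 (two parent–offspring links: r = (1/2)^2 = 1/4).
Hamilton's rule: n·r·B > C, so the trait is favored while C < n·r·B = 3·0.25·0.146 = 0.1095.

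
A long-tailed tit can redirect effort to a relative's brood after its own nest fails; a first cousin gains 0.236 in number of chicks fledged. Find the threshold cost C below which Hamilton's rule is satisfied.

r to a first cousin = 0.125 (first cousins share one grandparent pair — two paths of length 4: r = 2·(1/2)^4 = 1/8).
Hamilton's rule: n·r·B > C, so the trait is favored while C < n·r·B = 1·0.125·0.236 = 0.0295.

0.0295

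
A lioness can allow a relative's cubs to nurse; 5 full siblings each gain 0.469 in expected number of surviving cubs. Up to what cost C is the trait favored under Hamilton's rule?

r to a full sibling = 0.5 (full sibs share both parents — two paths of length 2: r = 2·(1/2)^2 = 1/2).
Hamilton's rule: n·r·B > C, so the trait is favored while C < n·r·B = 5·0.5·0.469 = 1.1725.

1.1725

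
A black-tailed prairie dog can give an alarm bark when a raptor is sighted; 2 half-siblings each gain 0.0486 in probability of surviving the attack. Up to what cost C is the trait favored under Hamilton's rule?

r to a half-sibling = 1/4 (half-sibs share one parent — one path of length 2: r = (1/2)^2 = 1/4).
Hamilton's rule: n·r·B > C, so the trait is favored while C < n·r·B = 2·0.25·0.0486 = 0.0243.

0.0243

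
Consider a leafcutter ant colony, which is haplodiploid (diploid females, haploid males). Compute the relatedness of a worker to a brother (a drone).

Her haploid brother carries none of their father's genes and a random half of their mother's genome; that half matches the maternal half of her own genome with probability 1/2: r = 1/2 · 1/2 = 1/4.

0.25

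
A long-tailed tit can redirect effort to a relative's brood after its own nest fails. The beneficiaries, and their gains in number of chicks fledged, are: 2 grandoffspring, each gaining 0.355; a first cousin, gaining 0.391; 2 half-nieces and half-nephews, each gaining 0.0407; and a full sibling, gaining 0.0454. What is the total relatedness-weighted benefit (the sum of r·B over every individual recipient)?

r to a grandoffspring = 1/4 (two parent–offspring links: r = (1/2)^2 = 1/4).
r to a first cousin = 0.125 (first cousins share one grandparent pair — two paths of length 4: r = 2·(1/2)^4 = 1/8).
r to a half-niece or half-nephew = 0.125 (half-aunt/uncle↔niece/nephew: one path of length 3: r = (1/2)^3 = 1/8).
r to a full sibling = 0.5 (full sibs share both parents — two paths of length 2: r = 2·(1/2)^2 = 1/2).
Summing one r·B term per recipient: 2·0.25·0.355 + 1·0.125·0.391 + 2·0.125·0.0407 + 1·0.5·0.0454 = 0.25925.

0.25925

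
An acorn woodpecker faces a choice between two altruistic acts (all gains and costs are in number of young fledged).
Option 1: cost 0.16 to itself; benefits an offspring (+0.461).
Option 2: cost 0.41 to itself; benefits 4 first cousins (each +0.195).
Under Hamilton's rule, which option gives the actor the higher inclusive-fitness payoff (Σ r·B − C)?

Option 1

Option 1: r to an offspring = 0.5.
Option 1: Σ r·B − C = (1·0.5·0.461) − 0.16 = 0.0705.
Option 2: r to a first cousin = 0.125.
Option 2: Σ r·B − C = (4·0.125·0.195) − 0.41 = -0.3125.
Option 1 has the higher net inclusive-fitness payoff.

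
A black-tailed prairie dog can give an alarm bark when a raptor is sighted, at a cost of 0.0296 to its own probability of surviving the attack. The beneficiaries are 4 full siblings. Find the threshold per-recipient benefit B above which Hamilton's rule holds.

0.0148

r to a full sibling = 1/2 (full sibs share both parents — two paths of length 2: r = 2·(1/2)^2 = 1/2).
Hamilton's rule with n recipients of equal r: n·r·B > C, so B > C/(n·r) = 0.0296/(4·0.5) = 0.0148.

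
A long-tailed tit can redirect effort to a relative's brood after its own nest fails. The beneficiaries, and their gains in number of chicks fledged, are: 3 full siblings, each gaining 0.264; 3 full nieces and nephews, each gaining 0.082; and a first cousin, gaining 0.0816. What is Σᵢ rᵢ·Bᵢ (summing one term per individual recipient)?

0.4677

r to a full sibling = 0.5 (full sibs share both parents — two paths of length 2: r = 2·(1/2)^2 = 1/2).
r to a full niece or nephew = 1/4 (full aunt/uncle↔niece/nephew: two paths of length 3 through the shared grandparent pair: r = 2·(1/2)^3 = 1/4).
r to a first cousin = 1/8 (first cousins share one grandparent pair — two paths of length 4: r = 2·(1/2)^4 = 1/8).
Summing one r·B term per recipient: 3·0.5·0.264 + 3·0.25·0.082 + 1·0.125·0.0816 = 0.4677.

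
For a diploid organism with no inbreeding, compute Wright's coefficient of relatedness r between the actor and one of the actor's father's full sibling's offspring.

Each parent–offspring link contributes a factor of 1/2, and independent paths through distinct common ancestors add.
First cousins share one grandparent pair — two paths of length 4: r = 2·(1/2)^4 = 1/8.

0.125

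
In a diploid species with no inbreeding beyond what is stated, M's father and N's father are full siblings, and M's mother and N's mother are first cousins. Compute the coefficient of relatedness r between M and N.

With two independent routes of shared ancestry, r is the sum of the two contributions.
M and N are related in two ways: first cousins through their fathers (r = 1/8) and second cousins through their mothers (r = 1/32).
r = 1/8 + 1/32 = 0.15625.

0.15625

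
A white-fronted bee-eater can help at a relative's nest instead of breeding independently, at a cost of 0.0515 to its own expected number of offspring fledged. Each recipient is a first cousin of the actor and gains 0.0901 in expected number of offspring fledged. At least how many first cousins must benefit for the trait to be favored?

r to a first cousin = 0.125 (first cousins share one grandparent pair — two paths of length 4: r = 2·(1/2)^4 = 1/8).
Hamilton's rule: n·r·B > C  ⇒  n > C/(r·B) = 0.0515/(0.125·0.0901) = 4.573.
The smallest integer exceeding 4.573 is 5.

5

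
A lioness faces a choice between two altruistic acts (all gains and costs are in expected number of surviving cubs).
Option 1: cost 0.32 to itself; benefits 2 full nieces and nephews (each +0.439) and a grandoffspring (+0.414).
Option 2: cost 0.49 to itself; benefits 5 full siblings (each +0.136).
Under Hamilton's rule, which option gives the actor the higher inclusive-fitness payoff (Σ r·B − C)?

Option 1: r to a full niece or nephew = 0.25.
Option 1: r to a grandoffspring = 0.25.
Option 1: Σ r·B − C = (2·0.25·0.439 + 1·0.25·0.414) − 0.32 = 0.003.
Option 2: r to a full sibling = 0.5.
Option 2: Σ r·B − C = (5·0.5·0.136) − 0.49 = -0.15.
Option 1 has the higher net inclusive-fitness payoff.

Option 1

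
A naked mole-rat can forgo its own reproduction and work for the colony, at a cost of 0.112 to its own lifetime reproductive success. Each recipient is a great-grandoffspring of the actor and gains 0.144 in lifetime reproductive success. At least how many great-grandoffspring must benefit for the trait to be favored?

r to a great-grandoffspring = 0.125 (three parent–offspring links: r = (1/2)^3 = 1/8).
Hamilton's rule: n·r·B > C  ⇒  n > C/(r·B) = 0.112/(0.125·0.144) = 6.222.
The smallest integer exceeding 6.222 is 7.

7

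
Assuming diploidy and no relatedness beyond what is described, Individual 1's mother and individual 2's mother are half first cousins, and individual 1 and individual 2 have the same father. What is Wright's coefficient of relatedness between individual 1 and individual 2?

0.265625

With two independent routes of shared ancestry, r is the sum of the two contributions.
Individual 1 and individual 2 are related in two ways: half second cousins through their mothers (r = 1/64) and half-sibs through their shared father (r = 1/4).
r = 1/64 + 1/4 = 0.265625.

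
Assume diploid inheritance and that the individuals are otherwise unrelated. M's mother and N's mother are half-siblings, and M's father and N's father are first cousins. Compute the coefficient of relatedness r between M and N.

Relatedness sums over independent paths through distinct common ancestors.
M and N are related in two ways: half first cousins through their mothers (r = 1/16) and second cousins through their fathers (r = 1/32).
r = 1/16 + 1/32 = 3/32 = 0.09375.

0.09375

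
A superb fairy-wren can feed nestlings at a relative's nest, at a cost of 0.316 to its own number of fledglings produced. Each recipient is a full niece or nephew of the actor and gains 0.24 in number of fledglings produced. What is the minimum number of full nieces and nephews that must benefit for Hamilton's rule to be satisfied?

r to a full niece or nephew = 0.25 (full aunt/uncle↔niece/nephew: two paths of length 3 through the shared grandparent pair: r = 2·(1/2)^3 = 1/4).
Hamilton's rule: n·r·B > C  ⇒  n > C/(r·B) = 0.316/(0.25·0.24) = 5.267.
The smallest integer exceeding 5.267 is 6.

6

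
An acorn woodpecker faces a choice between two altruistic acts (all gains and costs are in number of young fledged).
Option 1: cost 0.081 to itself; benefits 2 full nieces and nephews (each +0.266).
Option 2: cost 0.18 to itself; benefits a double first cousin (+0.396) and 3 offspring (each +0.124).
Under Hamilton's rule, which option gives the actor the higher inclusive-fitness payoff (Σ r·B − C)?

Option 2

Option 1: r to a full niece or nephew = 0.25.
Option 1: Σ r·B − C = (2·0.25·0.266) − 0.081 = 0.052.
Option 2: r to a double first cousin = 0.25.
Option 2: r to an offspring = 0.5.
Option 2: Σ r·B − C = (1·0.25·0.396 + 3·0.5·0.124) − 0.18 = 0.105.
Option 2 has the higher net inclusive-fitness payoff.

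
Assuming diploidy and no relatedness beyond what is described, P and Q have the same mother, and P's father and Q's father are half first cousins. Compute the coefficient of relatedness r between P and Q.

Wright's path rule: contributions from independent ancestry routes add.
P and Q are related in two ways: half-sibs through their shared mother (r = 1/4) and half second cousins through their fathers (r = 1/64).
r = 1/4 + 1/64 = 0.265625.

0.265625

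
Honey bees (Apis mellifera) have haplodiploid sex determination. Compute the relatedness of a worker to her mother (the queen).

0.5

One meiotic link between diploid queen and diploid daughter: r = 1/2.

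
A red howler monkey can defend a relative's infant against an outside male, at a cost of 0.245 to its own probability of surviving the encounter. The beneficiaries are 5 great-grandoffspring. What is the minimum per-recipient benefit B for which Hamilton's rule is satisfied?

0.392

r to a great-grandoffspring = 1/8 (three parent–offspring links: r = (1/2)^3 = 1/8).
Hamilton's rule with n recipients of equal r: n·r·B > C, so B > C/(n·r) = 0.245/(5·0.125) = 0.392.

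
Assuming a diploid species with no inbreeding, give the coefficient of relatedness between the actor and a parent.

0.5

Each parent–offspring link contributes a factor of 1/2, and independent paths through distinct common ancestors add.
One parent–offspring link: r = (1/2)^1 = 1/2.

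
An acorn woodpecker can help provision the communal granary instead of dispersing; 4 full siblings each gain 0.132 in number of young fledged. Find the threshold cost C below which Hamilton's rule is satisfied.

0.264

r to a full sibling = 0.5 (full sibs share both parents — two paths of length 2: r = 2·(1/2)^2 = 1/2).
Hamilton's rule: n·r·B > C, so the trait is favored while C < n·r·B = 4·0.5·0.132 = 0.264.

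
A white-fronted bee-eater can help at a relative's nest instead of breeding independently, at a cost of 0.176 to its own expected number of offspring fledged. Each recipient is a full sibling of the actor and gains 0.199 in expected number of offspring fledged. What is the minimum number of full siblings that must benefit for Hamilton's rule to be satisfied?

2

r to a full sibling = 0.5 (full sibs share both parents — two paths of length 2: r = 2·(1/2)^2 = 1/2).
Hamilton's rule: n·r·B > C  ⇒  n > C/(r·B) = 0.176/(0.5·0.199) = 1.769.
The smallest integer exceeding 1.769 is 2.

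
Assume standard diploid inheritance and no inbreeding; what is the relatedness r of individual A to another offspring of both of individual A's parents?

0.5

Each parent–offspring link contributes a factor of 1/2, and independent paths through distinct common ancestors add.
Full sibs share both parents — two paths of length 2: r = 2·(1/2)^2 = 1/2.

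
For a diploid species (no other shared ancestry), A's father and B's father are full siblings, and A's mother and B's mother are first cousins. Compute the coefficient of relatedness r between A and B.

0.15625

Independent pedigree routes through distinct common ancestors add.
A and B are related in two ways: first cousins through their fathers (r = 1/8) and second cousins through their mothers (r = 1/32).
r = 1/8 + 1/32 = 5/32 = 0.15625.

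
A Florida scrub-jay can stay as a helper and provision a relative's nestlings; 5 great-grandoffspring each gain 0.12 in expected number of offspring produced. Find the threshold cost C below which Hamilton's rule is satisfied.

r to a great-grandoffspring = 0.125 (three parent–offspring links: r = (1/2)^3 = 1/8).
Hamilton's rule: n·r·B > C, so the trait is favored while C < n·r·B = 5·0.125·0.12 = 0.075.

0.075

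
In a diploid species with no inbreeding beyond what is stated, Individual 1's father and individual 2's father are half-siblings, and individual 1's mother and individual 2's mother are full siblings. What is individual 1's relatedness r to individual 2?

With two independent routes of shared ancestry, r is the sum of the two contributions.
Individual 1 and individual 2 are related in two ways: half first cousins through their fathers (r = 1/16) and first cousins through their mothers (r = 1/8).
r = 1/16 + 1/8 = 3/16 = 0.1875.

0.1875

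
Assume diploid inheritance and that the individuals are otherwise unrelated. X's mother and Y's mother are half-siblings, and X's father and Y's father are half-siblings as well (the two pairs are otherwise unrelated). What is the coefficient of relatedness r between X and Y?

Wright's path rule: contributions from independent ancestry routes add.
X and Y are related in two ways: half first cousins through their mothers (r = 1/16) and half first cousins through their fathers (r = 1/16).
r = 1/16 + 1/16 = 1/8 = 0.125.

0.125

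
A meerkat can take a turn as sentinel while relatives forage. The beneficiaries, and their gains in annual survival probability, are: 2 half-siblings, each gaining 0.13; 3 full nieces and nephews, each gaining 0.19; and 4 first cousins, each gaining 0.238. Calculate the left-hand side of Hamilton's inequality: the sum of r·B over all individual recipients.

r to a half-sibling = 1/4 (half-sibs share one parent — one path of length 2: r = (1/2)^2 = 1/4).
r to a full niece or nephew = 1/4 (full aunt/uncle↔niece/nephew: two paths of length 3 through the shared grandparent pair: r = 2·(1/2)^3 = 1/4).
r to a first cousin = 0.125 (first cousins share one grandparent pair — two paths of length 4: r = 2·(1/2)^4 = 1/8).
Summing one r·B term per recipient: 2·0.25·0.13 + 3·0.25·0.19 + 4·0.125·0.238 = 0.3265.

0.3265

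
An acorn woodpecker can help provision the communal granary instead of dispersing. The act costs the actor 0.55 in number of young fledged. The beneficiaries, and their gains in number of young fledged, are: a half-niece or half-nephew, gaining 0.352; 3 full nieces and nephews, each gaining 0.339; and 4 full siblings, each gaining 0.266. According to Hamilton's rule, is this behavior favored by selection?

Hamilton's rule: the trait is favored when the sum of r·B over every recipient exceeds the actor's cost C.
r to a half-niece or half-nephew = 0.125 (half-aunt/uncle↔niece/nephew: one path of length 3: r = (1/2)^3 = 1/8).
r to a full niece or nephew = 1/4 (full aunt/uncle↔niece/nephew: two paths of length 3 through the shared grandparent pair: r = 2·(1/2)^3 = 1/4).
r to a full sibling = 1/2 (full sibs share both parents — two paths of length 2: r = 2·(1/2)^2 = 1/2).
Summing one r·B term per recipient: 1·0.125·0.352 + 3·0.25·0.339 + 4·0.5·0.266 = 0.83025.
0.83025 > 0.55: the indirect benefit exceeds the cost.

Yes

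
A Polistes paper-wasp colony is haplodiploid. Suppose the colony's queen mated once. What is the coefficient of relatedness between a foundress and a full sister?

Haplodiploid full sisters inherit their father's entire haploid genome identically (contributing 1/2) and on average half of their mother's contribution (1/2 · 1/2 = 1/4); r = 1/2 + 1/4 = 3/4.

0.75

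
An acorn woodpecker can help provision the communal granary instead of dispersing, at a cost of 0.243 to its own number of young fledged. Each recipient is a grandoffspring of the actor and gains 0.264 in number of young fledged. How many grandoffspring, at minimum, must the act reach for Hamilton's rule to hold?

r to a grandoffspring = 1/4 (two parent–offspring links: r = (1/2)^2 = 1/4).
Hamilton's rule: n·r·B > C  ⇒  n > C/(r·B) = 0.243/(0.25·0.264) = 3.682.
The smallest integer exceeding 3.682 is 4.

4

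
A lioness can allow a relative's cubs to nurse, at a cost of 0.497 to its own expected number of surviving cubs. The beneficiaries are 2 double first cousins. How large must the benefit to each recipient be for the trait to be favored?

0.994

r to a double first cousin = 1/4 (double first cousins share both grandparent pairs — four paths of length 4: r = 4·(1/2)^4 = 1/4).
Hamilton's rule with n recipients of equal r: n·r·B > C, so B > C/(n·r) = 0.497/(2·0.25) = 0.994.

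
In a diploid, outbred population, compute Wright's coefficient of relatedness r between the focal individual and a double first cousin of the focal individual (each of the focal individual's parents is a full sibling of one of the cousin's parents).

Each parent–offspring link contributes a factor of 1/2, and independent paths through distinct common ancestors add.
Double first cousins share both grandparent pairs — four paths of length 4: r = 4·(1/2)^4 = 1/4.

0.25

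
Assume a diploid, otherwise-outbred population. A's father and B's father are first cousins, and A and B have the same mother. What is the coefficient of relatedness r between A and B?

Relatedness sums over independent paths through distinct common ancestors.
A and B are related in two ways: second cousins through their fathers (r = 1/32) and half-sibs through their shared mother (r = 1/4).
r = 1/32 + 1/4 = 9/32 = 0.28125.

0.28125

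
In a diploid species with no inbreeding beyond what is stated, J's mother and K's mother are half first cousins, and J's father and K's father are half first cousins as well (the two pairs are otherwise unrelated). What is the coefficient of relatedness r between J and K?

0.03125

With two independent routes of shared ancestry, r is the sum of the two contributions.
J and K are related in two ways: half second cousins through their mothers (r = 1/64) and half second cousins through their fathers (r = 1/64).
r = 1/64 + 1/64 = 1/32 = 0.03125.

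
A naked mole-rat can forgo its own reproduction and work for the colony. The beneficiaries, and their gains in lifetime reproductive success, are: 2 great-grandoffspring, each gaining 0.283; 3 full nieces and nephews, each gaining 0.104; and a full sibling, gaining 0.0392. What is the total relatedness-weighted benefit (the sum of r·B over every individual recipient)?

0.16835

r to a great-grandoffspring = 0.125 (three parent–offspring links: r = (1/2)^3 = 1/8).
r to a full niece or nephew = 0.25 (full aunt/uncle↔niece/nephew: two paths of length 3 through the shared grandparent pair: r = 2·(1/2)^3 = 1/4).
r to a full sibling = 0.5 (full sibs share both parents — two paths of length 2: r = 2·(1/2)^2 = 1/2).
Summing one r·B term per recipient: 2·0.125·0.283 + 3·0.25·0.104 + 1·0.5·0.0392 = 0.16835.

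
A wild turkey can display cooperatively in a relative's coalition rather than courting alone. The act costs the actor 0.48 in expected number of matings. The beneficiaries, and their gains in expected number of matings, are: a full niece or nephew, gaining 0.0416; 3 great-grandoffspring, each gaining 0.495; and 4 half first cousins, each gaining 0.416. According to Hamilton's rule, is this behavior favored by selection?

No

Hamilton's rule: the trait is favored when the sum of r·B over every recipient exceeds the actor's cost C.
r to a full niece or nephew = 0.25 (full aunt/uncle↔niece/nephew: two paths of length 3 through the shared grandparent pair: r = 2·(1/2)^3 = 1/4).
r to a great-grandoffspring = 0.125 (three parent–offspring links: r = (1/2)^3 = 1/8).
r to a half first cousin = 0.0625 (half first cousins share one grandparent — one path of length 4: r = (1/2)^4 = 1/16).
Summing one r·B term per recipient: 1·0.25·0.0416 + 3·0.125·0.495 + 4·0.0625·0.416 = 0.300025.
0.300025 < 0.48: the indirect benefit is less than the cost.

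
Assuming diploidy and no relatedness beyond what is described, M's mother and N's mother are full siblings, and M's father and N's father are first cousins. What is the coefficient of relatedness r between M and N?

Relatedness sums over independent paths through distinct common ancestors.
M and N are related in two ways: first cousins through their mothers (r = 1/8) and second cousins through their fathers (r = 1/32).
r = 1/8 + 1/32 = 0.15625.

0.15625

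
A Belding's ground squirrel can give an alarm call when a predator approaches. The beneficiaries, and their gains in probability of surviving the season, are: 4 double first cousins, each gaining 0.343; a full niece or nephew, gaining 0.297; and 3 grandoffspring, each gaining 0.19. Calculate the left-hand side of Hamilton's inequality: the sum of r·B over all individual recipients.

0.55975

r to a double first cousin = 0.25 (double first cousins share both grandparent pairs — four paths of length 4: r = 4·(1/2)^4 = 1/4).
r to a full niece or nephew = 1/4 (full aunt/uncle↔niece/nephew: two paths of length 3 through the shared grandparent pair: r = 2·(1/2)^3 = 1/4).
r to a grandoffspring = 0.25 (two parent–offspring links: r = (1/2)^2 = 1/4).
Summing one r·B term per recipient: 4·0.25·0.343 + 1·0.25·0.297 + 3·0.25·0.19 = 0.55975.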